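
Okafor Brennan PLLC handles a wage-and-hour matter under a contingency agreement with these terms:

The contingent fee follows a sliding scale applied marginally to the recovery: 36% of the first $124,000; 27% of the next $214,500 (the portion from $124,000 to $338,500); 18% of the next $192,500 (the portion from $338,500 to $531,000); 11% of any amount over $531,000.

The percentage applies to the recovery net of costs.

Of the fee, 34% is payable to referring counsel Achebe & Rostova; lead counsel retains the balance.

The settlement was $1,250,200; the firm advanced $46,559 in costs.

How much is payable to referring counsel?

$71,806.47

Fee base (net of costs): $1,250,200 − $46,559 = $1,203,641
First $124,000 at 36% = $44,640.00
Next $214,500 at 27% = $57,915.00
Next $192,500 at 18% = $34,650.00
Remaining $672,641 at 11% = $73,990.51
Fee: $44,640.00 + $57,915.00 + $34,650.00 + $73,990.51 = $211,195.51
Referral share: 34% of $211,195.51 = $71,806.47; lead counsel retains $211,195.51 − $71,806.47 = $139,389.04.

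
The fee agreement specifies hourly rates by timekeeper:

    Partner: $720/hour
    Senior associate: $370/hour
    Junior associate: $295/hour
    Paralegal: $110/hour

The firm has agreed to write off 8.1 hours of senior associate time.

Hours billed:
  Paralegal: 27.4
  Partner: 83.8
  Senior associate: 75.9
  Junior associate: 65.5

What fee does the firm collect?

Partner: 83.8 × $720 = $60,336.00
Senior associate: 75.9 × $370 = $28,083.00
Junior associate: 65.5 × $295 = $19,322.50
Paralegal: 27.4 × $110 = $3,014.00
Subtotal: $110,755.50
Write-off: 8.1 × $370 = $2,997.00
Total: $110,755.50 − $2,997.00 = $107,758.50

$107,758.50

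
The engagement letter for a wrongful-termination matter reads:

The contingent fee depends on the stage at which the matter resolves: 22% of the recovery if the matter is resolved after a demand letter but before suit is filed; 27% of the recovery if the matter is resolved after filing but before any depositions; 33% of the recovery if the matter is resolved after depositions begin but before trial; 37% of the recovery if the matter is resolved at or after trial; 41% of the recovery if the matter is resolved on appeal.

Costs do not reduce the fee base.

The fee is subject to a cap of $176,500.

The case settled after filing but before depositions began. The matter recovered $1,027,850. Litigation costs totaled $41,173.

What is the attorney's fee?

$176,500.00

Fee base is the gross recovery, $1,027,850; costs are reimbursed separately.
The matter settled after filing but before depositions began, so the 27% rate applies.
$1,027,850 × 27% = $277,519.50
$277,519.50 exceeds the $176,500 cap, so the fee is capped at $176,500.00.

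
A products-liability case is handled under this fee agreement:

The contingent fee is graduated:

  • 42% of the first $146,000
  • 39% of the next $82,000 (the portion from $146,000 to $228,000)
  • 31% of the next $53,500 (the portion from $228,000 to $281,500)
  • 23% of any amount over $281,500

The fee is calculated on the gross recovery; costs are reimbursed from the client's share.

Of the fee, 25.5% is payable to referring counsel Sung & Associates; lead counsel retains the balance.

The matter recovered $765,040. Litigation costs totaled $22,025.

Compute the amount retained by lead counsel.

Fee base is the gross recovery, $765,040; costs are reimbursed separately.
First $146,000 at 42% = $61,320.00
Next $82,000 at 39% = $31,980.00
Next $53,500 at 31% = $16,585.00
Remaining $483,540 at 23% = $111,214.20
Fee: $61,320.00 + $31,980.00 + $16,585.00 + $111,214.20 = $221,099.20
Referral share: 25.5% of $221,099.20 = $56,380.30; lead counsel retains $221,099.20 − $56,380.30 = $164,718.90.

$164,718.90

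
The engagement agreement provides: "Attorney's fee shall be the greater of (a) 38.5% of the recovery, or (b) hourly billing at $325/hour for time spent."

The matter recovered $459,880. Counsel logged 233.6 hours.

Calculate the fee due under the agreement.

$177,053.80

(a) 38.5% of $459,880 = $177,053.80
(b) 233.6 × $325 = $75,920.00
The greater is (a): $177,053.80.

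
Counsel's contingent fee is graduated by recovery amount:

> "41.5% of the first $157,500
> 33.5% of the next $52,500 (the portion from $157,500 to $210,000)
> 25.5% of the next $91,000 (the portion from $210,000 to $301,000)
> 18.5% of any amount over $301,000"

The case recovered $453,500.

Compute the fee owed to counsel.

$134,367.50

First $157,500 at 41.5% = $65,362.50
Next $52,500 at 33.5% = $17,587.50
Next $91,000 at 25.5% = $23,205.00
Remaining $152,500 at 18.5% = $28,212.50
Fee: $65,362.50 + $17,587.50 + $23,205.00 + $28,212.50 = $134,367.50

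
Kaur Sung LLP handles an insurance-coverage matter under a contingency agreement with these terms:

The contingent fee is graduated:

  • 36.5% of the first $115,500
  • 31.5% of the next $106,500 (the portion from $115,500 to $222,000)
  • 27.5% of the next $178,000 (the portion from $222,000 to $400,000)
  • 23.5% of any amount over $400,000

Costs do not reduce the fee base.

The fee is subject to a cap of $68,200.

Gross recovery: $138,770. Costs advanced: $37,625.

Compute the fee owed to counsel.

Fee base is the gross recovery, $138,770; costs are reimbursed separately.
First $115,500 at 36.5% = $42,157.50
Remaining $23,270 at 31.5% = $7,330.05
Fee: $42,157.50 + $7,330.05 = $49,487.55
$49,487.55 is under the $68,200 cap.

$49,487.55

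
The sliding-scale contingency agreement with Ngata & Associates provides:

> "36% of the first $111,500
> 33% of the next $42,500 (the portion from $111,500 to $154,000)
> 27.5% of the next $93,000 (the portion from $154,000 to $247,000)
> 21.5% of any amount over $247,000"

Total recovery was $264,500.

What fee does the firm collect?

$83,502.50

First $111,500 at 36% = $40,140.00
Next $42,500 at 33% = $14,025.00
Next $93,000 at 27.5% = $25,575.00
Remaining $17,500 at 21.5% = $3,762.50
Fee: $40,140.00 + $14,025.00 + $25,575.00 + $3,762.50 = $83,502.50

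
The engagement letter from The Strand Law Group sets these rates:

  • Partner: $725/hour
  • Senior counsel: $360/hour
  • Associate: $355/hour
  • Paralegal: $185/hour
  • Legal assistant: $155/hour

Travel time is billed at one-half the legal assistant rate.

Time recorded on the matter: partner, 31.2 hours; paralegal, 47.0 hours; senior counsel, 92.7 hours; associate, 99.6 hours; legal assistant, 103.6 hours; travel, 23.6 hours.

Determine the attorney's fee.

$117,932.00

Partner: 31.2 × $725 = $22,620.00
Senior counsel: 92.7 × $360 = $33,372.00
Associate: 99.6 × $355 = $35,358.00
Paralegal: 47.0 × $185 = $8,695.00
Legal assistant: 103.6 × $155 = $16,058.00
Subtotal: $22,620.00 + $33,372.00 + $35,358.00 + $8,695.00 + $16,058.00 = $116,103.00
Travel: 23.6 × ($155 ÷ 2) = 23.6 × $77.50 = $1,829.00
Total: $116,103.00 + $1,829.00 = $117,932.00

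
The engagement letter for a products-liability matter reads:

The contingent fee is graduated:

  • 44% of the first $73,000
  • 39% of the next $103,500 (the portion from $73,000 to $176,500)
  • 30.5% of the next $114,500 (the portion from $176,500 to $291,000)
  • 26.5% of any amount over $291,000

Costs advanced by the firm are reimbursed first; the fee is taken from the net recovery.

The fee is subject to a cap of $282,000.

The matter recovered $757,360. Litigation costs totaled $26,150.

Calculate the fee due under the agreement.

$224,063.15

Fee base (net of costs): $757,360 − $26,150 = $731,210
First $73,000 at 44% = $32,120.00
Next $103,500 at 39% = $40,365.00
Next $114,500 at 30.5% = $34,922.50
Remaining $440,210 at 26.5% = $116,655.65
Fee: $32,120.00 + $40,365.00 + $34,922.50 + $116,655.65 = $224,063.15
$224,063.15 is under the $282,000 cap.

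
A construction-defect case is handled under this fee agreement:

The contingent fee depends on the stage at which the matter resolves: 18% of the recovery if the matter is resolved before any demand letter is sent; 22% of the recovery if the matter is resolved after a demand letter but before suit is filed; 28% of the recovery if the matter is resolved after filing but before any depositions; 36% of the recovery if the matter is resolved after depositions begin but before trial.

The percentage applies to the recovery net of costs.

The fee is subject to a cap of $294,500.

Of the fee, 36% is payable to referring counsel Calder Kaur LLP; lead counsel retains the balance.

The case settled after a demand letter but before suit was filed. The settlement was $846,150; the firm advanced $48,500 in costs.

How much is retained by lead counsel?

Fee base (net of costs): $846,150 − $48,500 = $797,650
The matter settled after a demand letter but before suit was filed, so the 22% rate applies.
$797,650 × 22% = $175,483.00
$175,483.00 is under the $294,500 cap.
Referral share: 36% of $175,483.00 = $63,173.88; lead counsel retains $175,483.00 − $63,173.88 = $112,309.12.

$112,309.12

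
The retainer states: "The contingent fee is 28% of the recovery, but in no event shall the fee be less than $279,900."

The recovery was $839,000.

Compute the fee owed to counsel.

$279,900.00

28% of $839,000 = $234,920.00
That is below the $279,900 minimum, so the minimum applies.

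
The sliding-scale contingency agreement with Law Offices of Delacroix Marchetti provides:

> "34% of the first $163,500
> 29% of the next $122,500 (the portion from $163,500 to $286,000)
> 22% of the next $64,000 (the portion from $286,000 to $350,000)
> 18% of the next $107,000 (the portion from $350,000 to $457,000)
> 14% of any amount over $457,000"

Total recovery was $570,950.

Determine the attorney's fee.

First $163,500 at 34% = $55,590.00
Next $122,500 at 29% = $35,525.00
Next $64,000 at 22% = $14,080.00
Next $107,000 at 18% = $19,260.00
Remaining $113,950 at 14% = $15,953.00
Fee: $55,590.00 + $35,525.00 + $14,080.00 + $19,260.00 + $15,953.00 = $140,408.00

$140,408.00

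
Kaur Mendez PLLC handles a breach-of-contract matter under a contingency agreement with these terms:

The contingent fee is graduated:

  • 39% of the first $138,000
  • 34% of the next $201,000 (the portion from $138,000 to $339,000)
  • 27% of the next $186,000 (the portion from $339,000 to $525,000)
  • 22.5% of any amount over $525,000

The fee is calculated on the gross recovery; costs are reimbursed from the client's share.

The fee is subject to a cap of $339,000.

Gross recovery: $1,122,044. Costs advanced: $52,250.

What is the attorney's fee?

$306,714.90

Fee base is the gross recovery, $1,122,044; costs are reimbursed separately.
First $138,000 at 39% = $53,820.00
Next $201,000 at 34% = $68,340.00
Next $186,000 at 27% = $50,220.00
Remaining $597,044 at 22.5% = $134,334.90
Fee: $53,820.00 + $68,340.00 + $50,220.00 + $134,334.90 = $306,714.90
$306,714.90 is under the $339,000 cap.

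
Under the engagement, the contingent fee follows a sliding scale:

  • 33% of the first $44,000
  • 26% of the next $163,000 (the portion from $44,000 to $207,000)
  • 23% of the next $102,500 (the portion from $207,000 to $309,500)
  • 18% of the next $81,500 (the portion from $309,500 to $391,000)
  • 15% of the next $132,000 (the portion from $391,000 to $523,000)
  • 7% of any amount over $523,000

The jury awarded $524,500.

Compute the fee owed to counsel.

First $44,000 at 33% = $14,520.00
Next $163,000 at 26% = $42,380.00
Next $102,500 at 23% = $23,575.00
Next $81,500 at 18% = $14,670.00
Next $132,000 at 15% = $19,800.00
Remaining $1,500 at 7% = $105.00
Fee: $14,520.00 + $42,380.00 + $23,575.00 + $14,670.00 + $19,800.00 + $105.00 = $115,050.00

$115,050.00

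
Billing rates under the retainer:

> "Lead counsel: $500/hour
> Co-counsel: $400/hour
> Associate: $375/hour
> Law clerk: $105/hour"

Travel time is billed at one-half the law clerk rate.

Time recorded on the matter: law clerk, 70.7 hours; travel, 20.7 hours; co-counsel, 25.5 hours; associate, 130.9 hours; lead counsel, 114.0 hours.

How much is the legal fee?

Lead counsel: 114.0 × $500 = $57,000.00
Co-counsel: 25.5 × $400 = $10,200.00
Associate: 130.9 × $375 = $49,087.50
Law clerk: 70.7 × $105 = $7,423.50
Subtotal: $57,000.00 + $10,200.00 + $49,087.50 + $7,423.50 = $123,711.00
Travel: 20.7 × ($105 ÷ 2) = 20.7 × $52.50 = $1,086.75
Total: $123,711.00 + $1,086.75 = $124,797.75

$124,797.75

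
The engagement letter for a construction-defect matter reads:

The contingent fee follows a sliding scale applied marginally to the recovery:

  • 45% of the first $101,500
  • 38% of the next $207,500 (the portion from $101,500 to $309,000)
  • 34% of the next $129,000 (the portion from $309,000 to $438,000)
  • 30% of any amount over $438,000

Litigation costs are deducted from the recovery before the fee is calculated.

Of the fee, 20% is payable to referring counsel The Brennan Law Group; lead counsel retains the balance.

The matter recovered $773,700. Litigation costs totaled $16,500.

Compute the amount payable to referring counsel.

Fee base (net of costs): $773,700 − $16,500 = $757,200
First $101,500 at 45% = $45,675.00
Next $207,500 at 38% = $78,850.00
Next $129,000 at 34% = $43,860.00
Remaining $319,200 at 30% = $95,760.00
Fee: $45,675.00 + $78,850.00 + $43,860.00 + $95,760.00 = $264,145.00
Referral share: 20% of $264,145.00 = $52,829.00; lead counsel retains $264,145.00 − $52,829.00 = $211,316.00.

$52,829.00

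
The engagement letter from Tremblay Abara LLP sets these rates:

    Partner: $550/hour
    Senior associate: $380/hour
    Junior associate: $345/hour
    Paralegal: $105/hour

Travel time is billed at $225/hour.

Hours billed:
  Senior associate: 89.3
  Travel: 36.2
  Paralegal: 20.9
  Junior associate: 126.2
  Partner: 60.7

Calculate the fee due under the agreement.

$121,197.50

Partner: 60.7 × $550 = $33,385.00
Senior associate: 89.3 × $380 = $33,934.00
Junior associate: 126.2 × $345 = $43,539.00
Paralegal: 20.9 × $105 = $2,194.50
Subtotal: $33,385.00 + $33,934.00 + $43,539.00 + $2,194.50 = $113,052.50
Travel: 36.2 × $225 = $8,145.00
Total: $113,052.50 + $8,145.00 = $121,197.50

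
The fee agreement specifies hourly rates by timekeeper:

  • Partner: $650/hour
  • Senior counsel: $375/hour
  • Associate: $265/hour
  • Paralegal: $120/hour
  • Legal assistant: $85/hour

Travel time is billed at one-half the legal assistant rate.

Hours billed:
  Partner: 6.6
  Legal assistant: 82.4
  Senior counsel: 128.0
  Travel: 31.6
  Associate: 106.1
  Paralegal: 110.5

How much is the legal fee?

Partner: 6.6 × $650 = $4,290.00
Senior counsel: 128.0 × $375 = $48,000.00
Associate: 106.1 × $265 = $28,116.50
Paralegal: 110.5 × $120 = $13,260.00
Legal assistant: 82.4 × $85 = $7,004.00
Subtotal: $4,290.00 + $48,000.00 + $28,116.50 + $13,260.00 + $7,004.00 = $100,670.50
Travel: 31.6 × ($85 ÷ 2) = 31.6 × $42.50 = $1,343.00
Total: $100,670.50 + $1,343.00 = $102,013.50

$102,013.50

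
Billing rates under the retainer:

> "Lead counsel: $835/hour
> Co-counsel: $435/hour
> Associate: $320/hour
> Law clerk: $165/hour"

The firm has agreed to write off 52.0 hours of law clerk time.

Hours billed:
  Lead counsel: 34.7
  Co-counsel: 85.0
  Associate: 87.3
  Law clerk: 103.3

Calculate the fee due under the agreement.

$102,350.00

Lead counsel: 34.7 × $835 = $28,974.50
Co-counsel: 85.0 × $435 = $36,975.00
Associate: 87.3 × $320 = $27,936.00
Law clerk: 103.3 × $165 = $17,044.50
Subtotal: $110,930.00
Write-off: 52.0 × $165 = $8,580.00
Total: $110,930.00 − $8,580.00 = $102,350.00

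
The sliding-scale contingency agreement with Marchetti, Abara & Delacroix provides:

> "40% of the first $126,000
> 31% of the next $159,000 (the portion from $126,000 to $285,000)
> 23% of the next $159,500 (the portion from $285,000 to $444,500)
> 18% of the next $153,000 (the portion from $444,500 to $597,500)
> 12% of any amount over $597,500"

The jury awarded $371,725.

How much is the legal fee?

First $126,000 at 40% = $50,400.00
Next $159,000 at 31% = $49,290.00
Remaining $86,725 at 23% = $19,946.75
Fee: $50,400.00 + $49,290.00 + $19,946.75 = $119,636.75

$119,636.75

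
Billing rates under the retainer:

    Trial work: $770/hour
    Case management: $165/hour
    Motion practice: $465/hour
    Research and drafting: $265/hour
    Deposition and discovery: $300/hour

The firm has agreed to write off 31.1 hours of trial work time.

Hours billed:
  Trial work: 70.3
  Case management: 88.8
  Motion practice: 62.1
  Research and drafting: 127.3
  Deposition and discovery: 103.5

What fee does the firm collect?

$138,497.00

Trial work: 70.3 × $770 = $54,131.00
Case management: 88.8 × $165 = $14,652.00
Motion practice: 62.1 × $465 = $28,876.50
Research and drafting: 127.3 × $265 = $33,734.50
Deposition and discovery: 103.5 × $300 = $31,050.00
Subtotal: $162,444.00
Write-off: 31.1 × $770 = $23,947.00
Total: $162,444.00 − $23,947.00 = $138,497.00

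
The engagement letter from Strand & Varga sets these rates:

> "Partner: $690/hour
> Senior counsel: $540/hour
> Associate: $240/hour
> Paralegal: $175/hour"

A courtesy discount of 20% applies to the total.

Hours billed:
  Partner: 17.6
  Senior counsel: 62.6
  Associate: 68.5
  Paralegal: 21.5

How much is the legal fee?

Partner: 17.6 × $690 = $12,144.00
Senior counsel: 62.6 × $540 = $33,804.00
Associate: 68.5 × $240 = $16,440.00
Paralegal: 21.5 × $175 = $3,762.50
Subtotal: $66,150.50
Less 20% discount: −$13,230.10
Total: $66,150.50 − $13,230.10 = $52,920.40

$52,920.40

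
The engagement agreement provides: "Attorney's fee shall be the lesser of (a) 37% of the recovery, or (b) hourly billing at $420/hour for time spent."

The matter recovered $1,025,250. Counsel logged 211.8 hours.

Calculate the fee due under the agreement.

$88,956.00

(a) 37% of $1,025,250 = $379,342.50
(b) 211.8 × $420 = $88,956.00
The lesser is (b): $88,956.00.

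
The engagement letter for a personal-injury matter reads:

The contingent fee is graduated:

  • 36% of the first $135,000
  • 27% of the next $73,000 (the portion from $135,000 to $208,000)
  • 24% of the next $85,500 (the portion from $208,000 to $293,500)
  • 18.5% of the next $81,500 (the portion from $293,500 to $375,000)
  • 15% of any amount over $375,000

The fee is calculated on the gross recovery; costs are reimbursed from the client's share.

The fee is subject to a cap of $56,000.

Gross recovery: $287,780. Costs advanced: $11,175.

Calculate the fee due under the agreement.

Fee base is the gross recovery, $287,780; costs are reimbursed separately.
First $135,000 at 36% = $48,600.00
Next $73,000 at 27% = $19,710.00
Remaining $79,780 at 24% = $19,147.20
Fee: $48,600.00 + $19,710.00 + $19,147.20 = $87,457.20
$87,457.20 exceeds the $56,000 cap, so the fee is capped at $56,000.00.

$56,000.00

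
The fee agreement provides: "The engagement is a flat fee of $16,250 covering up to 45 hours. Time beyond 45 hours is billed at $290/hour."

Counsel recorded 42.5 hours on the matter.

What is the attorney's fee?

42.5 hours is within the 45-hour scope; only the flat fee applies.

$16,250.00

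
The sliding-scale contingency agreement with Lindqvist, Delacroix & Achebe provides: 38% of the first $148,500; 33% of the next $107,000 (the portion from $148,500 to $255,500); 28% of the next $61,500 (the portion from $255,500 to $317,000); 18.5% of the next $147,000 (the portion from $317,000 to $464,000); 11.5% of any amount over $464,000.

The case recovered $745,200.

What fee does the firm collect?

First $148,500 at 38% = $56,430.00
Next $107,000 at 33% = $35,310.00
Next $61,500 at 28% = $17,220.00
Next $147,000 at 18.5% = $27,195.00
Remaining $281,200 at 11.5% = $32,338.00
Fee: $56,430.00 + $35,310.00 + $17,220.00 + $27,195.00 + $32,338.00 = $168,493.00

$168,493.00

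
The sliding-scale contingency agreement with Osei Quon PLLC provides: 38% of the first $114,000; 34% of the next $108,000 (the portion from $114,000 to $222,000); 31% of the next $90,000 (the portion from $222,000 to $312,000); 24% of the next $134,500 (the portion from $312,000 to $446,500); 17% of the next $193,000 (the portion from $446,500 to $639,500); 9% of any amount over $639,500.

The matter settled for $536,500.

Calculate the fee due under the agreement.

$155,520.00

First $114,000 at 38% = $43,320.00
Next $108,000 at 34% = $36,720.00
Next $90,000 at 31% = $27,900.00
Next $134,500 at 24% = $32,280.00
Remaining $90,000 at 17% = $15,300.00
Fee: $43,320.00 + $36,720.00 + $27,900.00 + $32,280.00 + $15,300.00 = $155,520.00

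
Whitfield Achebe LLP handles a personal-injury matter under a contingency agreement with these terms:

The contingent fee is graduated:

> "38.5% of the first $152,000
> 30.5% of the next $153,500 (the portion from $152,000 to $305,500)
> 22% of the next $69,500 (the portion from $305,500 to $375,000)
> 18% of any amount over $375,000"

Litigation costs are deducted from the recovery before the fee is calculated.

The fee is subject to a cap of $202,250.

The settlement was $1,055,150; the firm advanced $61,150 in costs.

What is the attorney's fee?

$202,250.00

Fee base (net of costs): $1,055,150 − $61,150 = $994,000
First $152,000 at 38.5% = $58,520.00
Next $153,500 at 30.5% = $46,817.50
Next $69,500 at 22% = $15,290.00
Remaining $619,000 at 18% = $111,420.00
Fee: $58,520.00 + $46,817.50 + $15,290.00 + $111,420.00 = $232,047.50
$232,047.50 exceeds the $202,250 cap, so the fee is capped at $202,250.00.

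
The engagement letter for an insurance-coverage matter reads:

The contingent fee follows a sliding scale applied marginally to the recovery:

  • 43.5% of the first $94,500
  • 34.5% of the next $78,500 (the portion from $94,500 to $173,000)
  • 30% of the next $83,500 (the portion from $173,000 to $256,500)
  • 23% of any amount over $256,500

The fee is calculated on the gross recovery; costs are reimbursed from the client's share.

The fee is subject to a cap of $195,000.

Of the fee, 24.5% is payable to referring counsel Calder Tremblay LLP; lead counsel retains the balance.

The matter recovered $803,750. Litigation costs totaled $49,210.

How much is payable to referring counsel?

Fee base is the gross recovery, $803,750; costs are reimbursed separately.
First $94,500 at 43.5% = $41,107.50
Next $78,500 at 34.5% = $27,082.50
Next $83,500 at 30% = $25,050.00
Remaining $547,250 at 23% = $125,867.50
Fee: $41,107.50 + $27,082.50 + $25,050.00 + $125,867.50 = $219,107.50
$219,107.50 exceeds the $195,000 cap, so the fee is capped at $195,000.00.
Referral share: 24.5% of $195,000.00 = $47,775.00; lead counsel retains $195,000.00 − $47,775.00 = $147,225.00.

$47,775.00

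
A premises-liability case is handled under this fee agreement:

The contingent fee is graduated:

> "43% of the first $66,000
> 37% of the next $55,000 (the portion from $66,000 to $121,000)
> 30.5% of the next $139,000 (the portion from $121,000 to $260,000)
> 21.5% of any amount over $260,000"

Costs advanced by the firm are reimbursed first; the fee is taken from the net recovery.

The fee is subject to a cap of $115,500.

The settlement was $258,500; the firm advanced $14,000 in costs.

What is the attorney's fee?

$86,397.50

Fee base (net of costs): $258,500 − $14,000 = $244,500
First $66,000 at 43% = $28,380.00
Next $55,000 at 37% = $20,350.00
Remaining $123,500 at 30.5% = $37,667.50
Fee: $28,380.00 + $20,350.00 + $37,667.50 = $86,397.50
$86,397.50 is under the $115,500 cap.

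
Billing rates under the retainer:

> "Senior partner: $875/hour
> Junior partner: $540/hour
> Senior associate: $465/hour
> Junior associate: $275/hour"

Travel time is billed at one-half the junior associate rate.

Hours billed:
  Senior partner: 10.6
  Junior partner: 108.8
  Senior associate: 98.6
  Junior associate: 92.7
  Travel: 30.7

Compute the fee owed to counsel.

$143,589.75

Senior partner: 10.6 × $875 = $9,275.00
Junior partner: 108.8 × $540 = $58,752.00
Senior associate: 98.6 × $465 = $45,849.00
Junior associate: 92.7 × $275 = $25,492.50
Subtotal: $9,275.00 + $58,752.00 + $45,849.00 + $25,492.50 = $139,368.50
Travel: 30.7 × ($275 ÷ 2) = 30.7 × $137.50 = $4,221.25
Total: $139,368.50 + $4,221.25 = $143,589.75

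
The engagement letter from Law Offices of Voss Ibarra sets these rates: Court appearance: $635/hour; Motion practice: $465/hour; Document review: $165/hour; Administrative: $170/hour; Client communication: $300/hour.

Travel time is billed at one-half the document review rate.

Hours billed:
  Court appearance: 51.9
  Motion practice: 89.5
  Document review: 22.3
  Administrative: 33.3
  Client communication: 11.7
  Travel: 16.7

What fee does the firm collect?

$88,802.25

Court appearance: 51.9 × $635 = $32,956.50
Motion practice: 89.5 × $465 = $41,617.50
Document review: 22.3 × $165 = $3,679.50
Administrative: 33.3 × $170 = $5,661.00
Client communication: 11.7 × $300 = $3,510.00
Subtotal: $32,956.50 + $41,617.50 + $3,679.50 + $5,661.00 + $3,510.00 = $87,424.50
Travel: 16.7 × ($165 ÷ 2) = 16.7 × $82.50 = $1,377.75
Total: $87,424.50 + $1,377.75 = $88,802.25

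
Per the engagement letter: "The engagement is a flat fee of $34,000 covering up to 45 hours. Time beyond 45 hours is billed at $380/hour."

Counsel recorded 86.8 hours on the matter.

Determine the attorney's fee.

Flat fee: $34,000.00
Excess hours: 86.8 − 45 = 41.8
Overrun: 41.8 × $380 = $15,884.00
Total: $34,000.00 + $15,884.00 = $49,884.00

$49,884.00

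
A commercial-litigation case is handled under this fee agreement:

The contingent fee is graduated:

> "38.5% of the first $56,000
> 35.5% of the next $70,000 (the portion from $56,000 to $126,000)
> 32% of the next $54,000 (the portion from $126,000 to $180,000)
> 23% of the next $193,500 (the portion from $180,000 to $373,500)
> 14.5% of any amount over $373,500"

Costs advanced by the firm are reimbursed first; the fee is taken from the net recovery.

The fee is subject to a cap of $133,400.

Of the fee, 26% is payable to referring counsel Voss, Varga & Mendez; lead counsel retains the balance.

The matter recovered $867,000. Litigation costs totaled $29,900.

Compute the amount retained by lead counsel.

Fee base (net of costs): $867,000 − $29,900 = $837,100
First $56,000 at 38.5% = $21,560.00
Next $70,000 at 35.5% = $24,850.00
Next $54,000 at 32% = $17,280.00
Next $193,500 at 23% = $44,505.00
Remaining $463,600 at 14.5% = $67,222.00
Fee: $21,560.00 + $24,850.00 + $17,280.00 + $44,505.00 + $67,222.00 = $175,417.00
$175,417.00 exceeds the $133,400 cap, so the fee is capped at $133,400.00.
Referral share: 26% of $133,400.00 = $34,684.00; lead counsel retains $133,400.00 − $34,684.00 = $98,716.00.

$98,716.00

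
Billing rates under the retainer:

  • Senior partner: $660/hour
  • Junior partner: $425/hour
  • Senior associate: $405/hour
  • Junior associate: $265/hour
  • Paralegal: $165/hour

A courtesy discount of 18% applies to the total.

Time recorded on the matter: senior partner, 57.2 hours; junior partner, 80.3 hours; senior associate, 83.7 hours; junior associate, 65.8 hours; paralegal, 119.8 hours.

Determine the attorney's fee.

Senior partner: 57.2 × $660 = $37,752.00
Junior partner: 80.3 × $425 = $34,127.50
Senior associate: 83.7 × $405 = $33,898.50
Junior associate: 65.8 × $265 = $17,437.00
Paralegal: 119.8 × $165 = $19,767.00
Subtotal: $142,982.00
Less 18% discount: −$25,736.76
Total: $142,982.00 − $25,736.76 = $117,245.24

$117,245.24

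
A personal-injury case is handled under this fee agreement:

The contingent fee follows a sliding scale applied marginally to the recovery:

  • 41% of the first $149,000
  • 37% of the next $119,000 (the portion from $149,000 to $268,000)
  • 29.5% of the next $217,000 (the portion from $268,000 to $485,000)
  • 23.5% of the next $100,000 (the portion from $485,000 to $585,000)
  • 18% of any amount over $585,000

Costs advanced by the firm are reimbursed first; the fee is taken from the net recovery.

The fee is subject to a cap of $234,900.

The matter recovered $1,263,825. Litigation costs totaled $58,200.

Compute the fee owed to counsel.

Fee base (net of costs): $1,263,825 − $58,200 = $1,205,625
First $149,000 at 41% = $61,090.00
Next $119,000 at 37% = $44,030.00
Next $217,000 at 29.5% = $64,015.00
Next $100,000 at 23.5% = $23,500.00
Remaining $620,625 at 18% = $111,712.50
Fee: $61,090.00 + $44,030.00 + $64,015.00 + $23,500.00 + $111,712.50 = $304,347.50
$304,347.50 exceeds the $234,900 cap, so the fee is capped at $234,900.00.

$234,900.00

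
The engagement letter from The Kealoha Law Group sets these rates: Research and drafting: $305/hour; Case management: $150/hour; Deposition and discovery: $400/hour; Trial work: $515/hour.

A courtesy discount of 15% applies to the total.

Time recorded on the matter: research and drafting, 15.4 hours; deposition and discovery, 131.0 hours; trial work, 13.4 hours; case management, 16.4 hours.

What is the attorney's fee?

Research and drafting: 15.4 × $305 = $4,697.00
Case management: 16.4 × $150 = $2,460.00
Deposition and discovery: 131.0 × $400 = $52,400.00
Trial work: 13.4 × $515 = $6,901.00
Subtotal: $66,458.00
Less 15% discount: −$9,968.70
Total: $66,458.00 − $9,968.70 = $56,489.30

$56,489.30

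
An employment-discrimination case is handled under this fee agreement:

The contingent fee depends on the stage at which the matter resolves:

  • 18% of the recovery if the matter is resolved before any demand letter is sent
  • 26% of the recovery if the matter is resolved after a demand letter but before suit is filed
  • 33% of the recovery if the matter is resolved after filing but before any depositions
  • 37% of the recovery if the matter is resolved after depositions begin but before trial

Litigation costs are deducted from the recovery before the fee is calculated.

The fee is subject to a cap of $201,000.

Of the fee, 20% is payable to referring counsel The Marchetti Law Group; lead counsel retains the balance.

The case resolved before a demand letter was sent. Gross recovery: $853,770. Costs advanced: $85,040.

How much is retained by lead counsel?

$110,697.12

Fee base (net of costs): $853,770 − $85,040 = $768,730
The matter resolved before a demand letter was sent, so the 18% rate applies.
$768,730 × 18% = $138,371.40
$138,371.40 is under the $201,000 cap.
Referral share: 20% of $138,371.40 = $27,674.28; lead counsel retains $138,371.40 − $27,674.28 = $110,697.12.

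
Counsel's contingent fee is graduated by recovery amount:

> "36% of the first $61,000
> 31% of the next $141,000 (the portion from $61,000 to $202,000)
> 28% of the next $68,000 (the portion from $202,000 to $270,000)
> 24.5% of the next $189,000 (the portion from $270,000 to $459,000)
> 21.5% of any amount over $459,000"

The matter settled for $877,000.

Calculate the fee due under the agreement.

$220,885.00

First $61,000 at 36% = $21,960.00
Next $141,000 at 31% = $43,710.00
Next $68,000 at 28% = $19,040.00
Next $189,000 at 24.5% = $46,305.00
Remaining $418,000 at 21.5% = $89,870.00
Fee: $21,960.00 + $43,710.00 + $19,040.00 + $46,305.00 + $89,870.00 = $220,885.00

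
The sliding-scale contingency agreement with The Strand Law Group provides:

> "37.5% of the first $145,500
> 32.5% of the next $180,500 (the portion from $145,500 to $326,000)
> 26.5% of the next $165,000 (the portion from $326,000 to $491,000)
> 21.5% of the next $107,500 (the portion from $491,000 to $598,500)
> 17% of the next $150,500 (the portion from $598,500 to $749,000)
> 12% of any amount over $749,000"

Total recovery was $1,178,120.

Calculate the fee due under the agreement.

First $145,500 at 37.5% = $54,562.50
Next $180,500 at 32.5% = $58,662.50
Next $165,000 at 26.5% = $43,725.00
Next $107,500 at 21.5% = $23,112.50
Next $150,500 at 17% = $25,585.00
Remaining $429,120 at 12% = $51,494.40
Fee: $54,562.50 + $58,662.50 + $43,725.00 + $23,112.50 + $25,585.00 + $51,494.40 = $257,141.90

$257,141.90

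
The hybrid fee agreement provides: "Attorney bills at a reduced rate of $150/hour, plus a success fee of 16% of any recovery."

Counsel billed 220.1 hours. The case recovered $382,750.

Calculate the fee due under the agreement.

$94,255.00

Hourly: 220.1 × $150 = $33,015.00
Success fee: 16% of $382,750 = $61,240.00
Total: $33,015.00 + $61,240.00 = $94,255.00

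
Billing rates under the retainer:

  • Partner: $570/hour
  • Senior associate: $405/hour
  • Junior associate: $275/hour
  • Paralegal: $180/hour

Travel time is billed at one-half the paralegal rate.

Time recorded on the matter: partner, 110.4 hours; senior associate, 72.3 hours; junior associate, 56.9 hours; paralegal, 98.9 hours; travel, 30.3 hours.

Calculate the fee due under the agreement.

$128,386.00

Partner: 110.4 × $570 = $62,928.00
Senior associate: 72.3 × $405 = $29,281.50
Junior associate: 56.9 × $275 = $15,647.50
Paralegal: 98.9 × $180 = $17,802.00
Subtotal: $62,928.00 + $29,281.50 + $15,647.50 + $17,802.00 = $125,659.00
Travel: 30.3 × ($180 ÷ 2) = 30.3 × $90.00 = $2,727.00
Total: $125,659.00 + $2,727.00 = $128,386.00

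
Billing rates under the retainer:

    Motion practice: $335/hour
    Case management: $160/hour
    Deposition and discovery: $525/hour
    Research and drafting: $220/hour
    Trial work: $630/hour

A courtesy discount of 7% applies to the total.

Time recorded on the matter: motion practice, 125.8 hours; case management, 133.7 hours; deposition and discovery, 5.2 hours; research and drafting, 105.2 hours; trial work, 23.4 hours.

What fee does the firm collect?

$96,860.43

Motion practice: 125.8 × $335 = $42,143.00
Case management: 133.7 × $160 = $21,392.00
Deposition and discovery: 5.2 × $525 = $2,730.00
Research and drafting: 105.2 × $220 = $23,144.00
Trial work: 23.4 × $630 = $14,742.00
Subtotal: $104,151.00
Less 7% discount: −$7,290.57
Total: $104,151.00 − $7,290.57 = $96,860.43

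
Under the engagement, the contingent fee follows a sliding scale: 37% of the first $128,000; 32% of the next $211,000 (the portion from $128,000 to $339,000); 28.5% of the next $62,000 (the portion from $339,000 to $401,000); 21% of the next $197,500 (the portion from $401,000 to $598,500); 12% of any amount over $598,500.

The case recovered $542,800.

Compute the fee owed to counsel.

$162,328.00

First $128,000 at 37% = $47,360.00
Next $211,000 at 32% = $67,520.00
Next $62,000 at 28.5% = $17,670.00
Remaining $141,800 at 21% = $29,778.00
Fee: $47,360.00 + $67,520.00 + $17,670.00 + $29,778.00 = $162,328.00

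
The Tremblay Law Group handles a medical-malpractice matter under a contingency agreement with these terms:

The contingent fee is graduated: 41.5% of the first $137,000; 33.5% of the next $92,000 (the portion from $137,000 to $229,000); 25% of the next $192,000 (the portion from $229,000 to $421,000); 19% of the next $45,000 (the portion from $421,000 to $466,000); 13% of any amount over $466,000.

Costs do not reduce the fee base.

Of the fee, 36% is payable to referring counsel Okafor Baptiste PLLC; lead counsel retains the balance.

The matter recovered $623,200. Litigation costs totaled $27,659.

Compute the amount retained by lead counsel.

$105,383.04

Fee base is the gross recovery, $623,200; costs are reimbursed separately.
First $137,000 at 41.5% = $56,855.00
Next $92,000 at 33.5% = $30,820.00
Next $192,000 at 25% = $48,000.00
Next $45,000 at 19% = $8,550.00
Remaining $157,200 at 13% = $20,436.00
Fee: $56,855.00 + $30,820.00 + $48,000.00 + $8,550.00 + $20,436.00 = $164,661.00
Referral share: 36% of $164,661.00 = $59,277.96; lead counsel retains $164,661.00 − $59,277.96 = $105,383.04.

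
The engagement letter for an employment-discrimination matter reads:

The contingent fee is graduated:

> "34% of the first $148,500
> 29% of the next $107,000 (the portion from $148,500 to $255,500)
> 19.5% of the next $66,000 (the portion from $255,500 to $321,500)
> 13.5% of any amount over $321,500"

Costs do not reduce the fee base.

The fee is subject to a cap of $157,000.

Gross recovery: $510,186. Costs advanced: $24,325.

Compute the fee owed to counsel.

$119,862.61

Fee base is the gross recovery, $510,186; costs are reimbursed separately.
First $148,500 at 34% = $50,490.00
Next $107,000 at 29% = $31,030.00
Next $66,000 at 19.5% = $12,870.00
Remaining $188,686 at 13.5% = $25,472.61
Fee: $50,490.00 + $31,030.00 + $12,870.00 + $25,472.61 = $119,862.61
$119,862.61 is under the $157,000 cap.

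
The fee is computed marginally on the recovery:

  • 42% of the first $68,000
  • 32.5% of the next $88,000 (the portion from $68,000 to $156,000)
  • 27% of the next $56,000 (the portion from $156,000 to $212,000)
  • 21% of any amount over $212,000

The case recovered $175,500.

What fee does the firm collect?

$62,425.00

First $68,000 at 42% = $28,560.00
Next $88,000 at 32.5% = $28,600.00
Remaining $19,500 at 27% = $5,265.00
Fee: $28,560.00 + $28,600.00 + $5,265.00 = $62,425.00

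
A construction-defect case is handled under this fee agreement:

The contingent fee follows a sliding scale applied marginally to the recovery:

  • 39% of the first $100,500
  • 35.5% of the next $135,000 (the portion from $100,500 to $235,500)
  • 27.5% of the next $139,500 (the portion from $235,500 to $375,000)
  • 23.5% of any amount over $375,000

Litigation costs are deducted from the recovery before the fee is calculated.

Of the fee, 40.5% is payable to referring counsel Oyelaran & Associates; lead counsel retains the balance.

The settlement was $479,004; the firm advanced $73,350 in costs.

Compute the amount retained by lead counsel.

Fee base (net of costs): $479,004 − $73,350 = $405,654
First $100,500 at 39% = $39,195.00
Next $135,000 at 35.5% = $47,925.00
Next $139,500 at 27.5% = $38,362.50
Remaining $30,654 at 23.5% = $7,203.69
Fee: $39,195.00 + $47,925.00 + $38,362.50 + $7,203.69 = $132,686.19
Referral share: 40.5% of $132,686.19 = $53,737.91; lead counsel retains $132,686.19 − $53,737.91 = $78,948.28.

$78,948.28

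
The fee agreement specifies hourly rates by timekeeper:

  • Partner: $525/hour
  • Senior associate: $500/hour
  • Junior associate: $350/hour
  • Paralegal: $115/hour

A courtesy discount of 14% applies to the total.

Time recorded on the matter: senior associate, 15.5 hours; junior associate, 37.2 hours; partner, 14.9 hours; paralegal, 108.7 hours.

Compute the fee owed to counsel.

$35,339.98

Partner: 14.9 × $525 = $7,822.50
Senior associate: 15.5 × $500 = $7,750.00
Junior associate: 37.2 × $350 = $13,020.00
Paralegal: 108.7 × $115 = $12,500.50
Subtotal: $41,093.00
Less 14% discount: −$5,753.02
Total: $41,093.00 − $5,753.02 = $35,339.98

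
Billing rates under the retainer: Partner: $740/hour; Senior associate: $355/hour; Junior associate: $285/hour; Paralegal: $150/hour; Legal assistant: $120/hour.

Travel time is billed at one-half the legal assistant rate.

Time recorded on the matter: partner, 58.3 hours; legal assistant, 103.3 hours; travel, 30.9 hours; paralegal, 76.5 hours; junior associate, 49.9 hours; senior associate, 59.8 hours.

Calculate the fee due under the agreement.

$104,317.50

Partner: 58.3 × $740 = $43,142.00
Senior associate: 59.8 × $355 = $21,229.00
Junior associate: 49.9 × $285 = $14,221.50
Paralegal: 76.5 × $150 = $11,475.00
Legal assistant: 103.3 × $120 = $12,396.00
Subtotal: $43,142.00 + $21,229.00 + $14,221.50 + $11,475.00 + $12,396.00 = $102,463.50
Travel: 30.9 × ($120 ÷ 2) = 30.9 × $60.00 = $1,854.00
Total: $102,463.50 + $1,854.00 = $104,317.50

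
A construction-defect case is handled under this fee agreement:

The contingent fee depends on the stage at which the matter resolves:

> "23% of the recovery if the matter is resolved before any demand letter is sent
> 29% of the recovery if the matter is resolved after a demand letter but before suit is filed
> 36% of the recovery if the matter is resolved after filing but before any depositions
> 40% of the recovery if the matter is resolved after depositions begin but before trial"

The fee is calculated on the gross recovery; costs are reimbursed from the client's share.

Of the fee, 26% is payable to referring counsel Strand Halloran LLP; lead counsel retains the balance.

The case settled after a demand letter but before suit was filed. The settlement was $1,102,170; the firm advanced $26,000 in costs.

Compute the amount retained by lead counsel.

Fee base is the gross recovery, $1,102,170; costs are reimbursed separately.
The matter settled after a demand letter but before suit was filed, so the 29% rate applies.
$1,102,170 × 29% = $319,629.30
Referral share: 26% of $319,629.30 = $83,103.62; lead counsel retains $319,629.30 − $83,103.62 = $236,525.68.

$236,525.68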